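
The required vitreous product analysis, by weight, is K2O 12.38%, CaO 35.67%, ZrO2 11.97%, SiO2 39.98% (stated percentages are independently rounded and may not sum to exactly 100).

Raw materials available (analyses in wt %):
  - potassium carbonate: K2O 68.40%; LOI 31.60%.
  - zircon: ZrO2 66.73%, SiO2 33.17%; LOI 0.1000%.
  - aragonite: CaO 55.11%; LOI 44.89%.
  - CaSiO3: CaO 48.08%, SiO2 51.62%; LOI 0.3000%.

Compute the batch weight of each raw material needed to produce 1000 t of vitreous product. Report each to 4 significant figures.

Batch per 1000 t vitreous product:
  potassium carbonate: 181.0 t
  zircon: 179.4 t
  aragonite: 72.11 t
  CaSiO3: 659.2 t
Total batch = 1092 t; LOI loss = 91.72 t; yield = 91.60%

The whole derivation keeps full float precision at each step; values along the way are shown, rounded to 4 significant digits, when written out. Each reported figure takes just one rounding — derived quantities (yield, totals, glass mass, LOI, the four compositions) are rebuilt in full float precision from the weighed amounts on 1000 t of glass, as they appear in either problem or answer.
Target oxide masses per 1000 t vitreous product:
  K2O: 12.38% × 1000 = 123.8 t
  CaO: 35.67% × 1000 = 356.7 t
  ZrO2: 11.97% × 1000 = 119.7 t
  SiO2: 39.98% × 1000 = 399.8 t
Mass-balance tally per oxide working from each reported weight, versus the basis set out (oxide sums agree with the targets once rounding is allowed for):
  K2O: 181.0·0.6840 = 123.8 t (target 123.8 t)
  CaO: 72.11·0.5511 + 659.2·0.4808 = 356.7 t (target 356.7 t)
  ZrO2: 179.4·0.6673 = 119.7 t (target 119.7 t)
  SiO2: 179.4·0.3317 + 659.2·0.5162 = 399.8 t (target 399.8 t)
Auditing the glass mass value: net batch after ignition = 1000 t (summing oxide targets gives 1000 t; versus the stated basis of 1000 t — gaps are rounding artifacts).
Summing the batch: Σ batch = 1092 t; Σ batch·LOI gives LOI loss = 91.72 t; yield: glass divided by total = 91.60%.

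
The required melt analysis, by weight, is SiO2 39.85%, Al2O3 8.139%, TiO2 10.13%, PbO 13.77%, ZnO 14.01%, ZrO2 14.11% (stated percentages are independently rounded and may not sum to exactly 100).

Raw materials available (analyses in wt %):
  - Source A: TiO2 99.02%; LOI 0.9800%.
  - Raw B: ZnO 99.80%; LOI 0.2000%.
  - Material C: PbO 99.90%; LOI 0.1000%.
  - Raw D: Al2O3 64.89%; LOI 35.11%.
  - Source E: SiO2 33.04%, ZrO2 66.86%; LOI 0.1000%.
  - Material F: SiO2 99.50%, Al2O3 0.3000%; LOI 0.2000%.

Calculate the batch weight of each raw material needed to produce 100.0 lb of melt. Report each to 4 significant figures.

Intermediates are shown (rounded to 4 significant figures) at each printed step; every computation maintains full float precision throughout. Every reported result includes exactly one rounding. The derived quantities, which include net glass mass, the yield, six oxide percentages, LOI, the totals, are re-derived in full float precision, as given in the question or the answer, starting from the weights per 100.0 lb of glass.
Per-oxide target masses for 100.0 lb melt:
  SiO2: 39.85% × 100.0 = 39.85 lb
  Al2O3: 8.139% × 100.0 = 8.139 lb
  TiO2: 10.13% × 100.0 = 10.13 lb
  PbO: 13.77% × 100.0 = 13.77 lb
  ZnO: 14.01% × 100.0 = 14.01 lb
  ZrO2: 14.11% × 100.0 = 14.11 lb
Sums-versus-targets review using the reported weights, under the basis named above (target by target, the sums agree exact up to rounding of places):
  SiO2: 21.10·0.3304 + 33.04·0.9950 = 39.85 lb (target 39.85 lb)
  Al2O3: 12.39·0.6489 + 33.04·0.003000 = 8.139 lb (target 8.139 lb)
  TiO2: 10.23·0.9902 = 10.13 lb (target 10.13 lb)
  PbO: 13.78·0.9990 = 13.77 lb (target 13.77 lb)
  ZnO: 14.04·0.9980 = 14.01 lb (target 14.01 lb)
  ZrO2: 21.10·0.6686 = 14.11 lb (target 14.11 lb)
Glass mass check: total batch − LOI = 100.0 lb (targets for the oxides total 100.0 lb; the stated basis being 100.0 lb — rounding explains the deltas).
Batch grand total — Σ batch = 104.6 lb; LOI loss = Σ batch·LOI = 4.579 lb; glass ÷ batch gives a yield of 95.62%.

Batch per 100.0 lb melt:
  Source A: 10.23 lb
  Raw B: 14.04 lb
  Material C: 13.78 lb
  Raw D: 12.39 lb
  Source E: 21.10 lb
  Material F: 33.04 lb
Total batch = 104.6 lb; LOI loss = 4.579 lb; yield = 95.62%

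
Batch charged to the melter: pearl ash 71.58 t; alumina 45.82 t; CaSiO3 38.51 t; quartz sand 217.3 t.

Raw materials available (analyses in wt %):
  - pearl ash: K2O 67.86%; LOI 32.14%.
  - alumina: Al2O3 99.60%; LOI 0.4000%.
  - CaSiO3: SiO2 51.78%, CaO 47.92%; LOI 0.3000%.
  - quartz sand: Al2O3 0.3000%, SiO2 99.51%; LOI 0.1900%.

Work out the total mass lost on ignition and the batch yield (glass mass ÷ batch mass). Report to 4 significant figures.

Each numeric step runs at full precision through every step — rounding to 4 significant digits governs every intermediate as displayed. Each reported figure is rounded only once. All derived quantities (four oxide percentages, ignition loss, the yield, totals, net glass mass) are re-derived using the weight values per 349.5 t of glass in full float precision, as written in question or answer.
Material-by-material LOI:
  pearl ash: 71.58 × 0.3214 = 23.01 t
  alumina: 45.82 × 0.004000 = 0.1833 t
  CaSiO3: 38.51 × 0.003000 = 0.1155 t
  quartz sand: 217.3 × 0.001900 = 0.4129 t
Total LOI = 23.72 t
Glass = batch − LOI = 373.2 − 23.72 = 349.5 t

LOI loss = 23.72 t; glass = 349.5 t; yield = 93.65%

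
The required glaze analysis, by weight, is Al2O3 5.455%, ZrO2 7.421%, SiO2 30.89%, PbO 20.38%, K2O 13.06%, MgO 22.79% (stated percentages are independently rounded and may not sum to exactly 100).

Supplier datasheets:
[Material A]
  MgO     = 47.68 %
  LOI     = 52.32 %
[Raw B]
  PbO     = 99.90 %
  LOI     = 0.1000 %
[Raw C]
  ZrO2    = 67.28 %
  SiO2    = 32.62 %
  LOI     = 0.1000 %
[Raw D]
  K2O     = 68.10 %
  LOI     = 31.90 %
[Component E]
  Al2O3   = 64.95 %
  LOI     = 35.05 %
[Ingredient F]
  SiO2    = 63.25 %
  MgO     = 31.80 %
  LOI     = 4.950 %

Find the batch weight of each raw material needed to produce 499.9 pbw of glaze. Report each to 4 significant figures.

The working math runs at exact precision throughout; the intermediate values are displayed with 4-significant-figure rounding in the working — every reported number is rounded exactly once — the derived quantities, which include the totals, the yield, LOI, net glass mass, six oxide percentages, are re-derived at full float precision, as they appear in the question or the answer, from the batch weights per 499.9 pbw of glass.
Oxide mass targets, per 499.9 pbw glaze:
  Al2O3: 5.455% × 499.9 = 27.27 pbw
  ZrO2: 7.421% × 499.9 = 37.10 pbw
  SiO2: 30.89% × 499.9 = 154.4 pbw
  PbO: 20.38% × 499.9 = 101.9 pbw
  K2O: 13.06% × 499.9 = 65.29 pbw
  MgO: 22.79% × 499.9 = 113.9 pbw
Sums-versus-targets review on the weights just shown, relative to the basis at hand (oxide sums agree with the targets net of answer rounding effects):
  Al2O3: 41.99·0.6495 = 27.27 pbw (target 27.27 pbw)
  ZrO2: 55.14·0.6728 = 37.10 pbw (target 37.10 pbw)
  SiO2: 55.14·0.3262 + 215.7·0.6325 = 154.4 pbw (target 154.4 pbw)
  PbO: 102.0·0.9990 = 101.9 pbw (target 101.9 pbw)
  K2O: 95.87·0.6810 = 65.29 pbw (target 65.29 pbw)
  MgO: 95.08·0.4768 + 215.7·0.3180 = 113.9 pbw (target 113.9 pbw)
Glass mass check: batch total minus LOI = 499.9 pbw (the targets, summed, come to 499.9 pbw; against the stated basis, 499.9 pbw — any gap is answer rounding).
Whole-batch sum: Σ batch = 605.8 pbw; ignition loss, Σ(batch × LOI) = 105.9 pbw; yield = glass ÷ total batch = 82.52%.

Batch per 499.9 pbw glaze:
  Material A: 95.08 pbw
  Raw B: 102.0 pbw
  Raw C: 55.14 pbw
  Raw D: 95.87 pbw
  Component E: 41.99 pbw
  Ingredient F: 215.7 pbw
Total batch = 605.8 pbw; LOI loss = 105.9 pbw; yield = 82.52%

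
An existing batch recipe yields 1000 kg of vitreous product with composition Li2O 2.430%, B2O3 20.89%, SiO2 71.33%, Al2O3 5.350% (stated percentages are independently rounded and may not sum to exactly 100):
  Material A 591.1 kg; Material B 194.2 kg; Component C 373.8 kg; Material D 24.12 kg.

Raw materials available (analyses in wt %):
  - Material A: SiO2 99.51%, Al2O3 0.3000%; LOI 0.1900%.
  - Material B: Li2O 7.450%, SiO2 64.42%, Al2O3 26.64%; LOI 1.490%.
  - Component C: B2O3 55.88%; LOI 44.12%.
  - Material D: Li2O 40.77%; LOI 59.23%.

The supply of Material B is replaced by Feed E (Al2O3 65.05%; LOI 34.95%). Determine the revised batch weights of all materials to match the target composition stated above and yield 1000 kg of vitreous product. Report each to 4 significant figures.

Revised batch per 1000 kg vitreous product:
  Material A: 716.8 kg
  Feed E: 78.94 kg
  Component C: 373.8 kg
  Material D: 59.60 kg
Total batch = 1229 kg; LOI loss = 229.2 kg

Each numeric step keeps exact precision at every stage — rounding to four significant figures governs each in-between result as shown. Each reported result takes a single rounding. All derived quantities (totals, the four compositions, the yield, net glass mass, ignition loss) are re-derived in full precision using the weight values for 1000 kg of glass, exactly as shown in question or answer.
Oxide-by-oxide targets in 1000 kg vitreous product:
  Li2O: 2.430% × 1000 = 24.30 kg
  B2O3: 20.89% × 1000 = 208.9 kg
  SiO2: 71.33% × 1000 = 713.3 kg
  Al2O3: 5.350% × 1000 = 53.50 kg
Per-oxide balance check given the weights on record, on the stated basis (target by target, the sums agree net of answer rounding effects):
  Li2O: 59.60·0.4077 = 24.30 kg (target 24.30 kg)
  B2O3: 373.8·0.5588 = 208.9 kg (target 208.9 kg)
  SiO2: 716.8·0.9951 = 713.3 kg (target 713.3 kg)
  Al2O3: 716.8·0.003000 + 78.94·0.6505 = 53.50 kg (target 53.50 kg)
Glass-mass bookkeeping: batch Σ − ignition loss = 1000 kg (summing oxide targets gives 1000 kg; stated basis 1000 kg — differing by rounding only).
Adding the batch up: Σ batch = 1229 kg; Σ batch·LOI gives LOI loss = 229.2 kg; yield: glass divided by total = 81.36%.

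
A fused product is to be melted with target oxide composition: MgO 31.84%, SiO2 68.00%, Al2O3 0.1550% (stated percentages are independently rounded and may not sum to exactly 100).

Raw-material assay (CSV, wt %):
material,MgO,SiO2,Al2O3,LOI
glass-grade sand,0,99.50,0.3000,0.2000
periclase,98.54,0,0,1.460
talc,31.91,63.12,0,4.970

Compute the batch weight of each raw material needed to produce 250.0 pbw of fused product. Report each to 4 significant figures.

In-progress results appear rounded to four significant figures as written; all arithmetic maintains full float precision at each step; every reported value is rounded once only; derived quantities are recomputed in exact precision (net glass mass, totals, the yield, three oxide percentages, ignition loss) starting from the weights at 250.0 pbw of glass, as quoted within either problem or answer.
The oxide mass targets at 250.0 pbw fused product:
  MgO: 31.84% × 250.0 = 79.60 pbw
  SiO2: 68.00% × 250.0 = 170.0 pbw
  Al2O3: 0.1550% × 250.0 = 0.3875 pbw
A balance pass over the oxides, with the batch weights as given, for the quoted basis mass (sums match the target masses within answer rounding):
  MgO: 59.50·0.9854 + 65.71·0.3191 = 79.60 pbw (target 79.60 pbw)
  SiO2: 129.2·0.9950 + 65.71·0.6312 = 170.0 pbw (target 170.0 pbw)
  Al2O3: 129.2·0.003000 = 0.3876 pbw (target 0.3875 pbw)
Glass-mass sanity pass: batch Σ − ignition loss = 250.0 pbw (per-oxide target masses sum to 250.0 pbw; the stated basis being 250.0 pbw — gaps are rounding artifacts).
Batch total: Σ batch = 254.4 pbw; ignition loss, Σ(batch × LOI) = 4.393 pbw; the yield ratio, glass ÷ batch: 98.27%.

Batch per 250.0 pbw fused product:
  glass-grade sand: 129.2 pbw
  periclase: 59.50 pbw
  talc: 65.71 pbw
Total batch = 254.4 pbw; LOI loss = 4.393 pbw; yield = 98.27%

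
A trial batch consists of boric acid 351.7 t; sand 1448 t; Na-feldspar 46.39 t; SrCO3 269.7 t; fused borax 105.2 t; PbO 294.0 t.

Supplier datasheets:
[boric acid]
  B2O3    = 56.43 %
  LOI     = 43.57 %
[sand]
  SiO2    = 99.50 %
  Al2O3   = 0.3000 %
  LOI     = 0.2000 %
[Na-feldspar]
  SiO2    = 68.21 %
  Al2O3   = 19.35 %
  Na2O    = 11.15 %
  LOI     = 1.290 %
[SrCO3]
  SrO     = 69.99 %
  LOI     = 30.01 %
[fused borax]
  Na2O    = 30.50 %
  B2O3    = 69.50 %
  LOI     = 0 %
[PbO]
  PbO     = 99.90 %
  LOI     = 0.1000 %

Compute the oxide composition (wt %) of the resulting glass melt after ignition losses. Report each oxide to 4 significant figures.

All arithmetic runs at full float precision through the solve — in-progress results are shown with 4-significant-figure rounding in the working. Each reported result is rounded a single time. All derived quantities (the yield, totals, LOI, net glass mass, the six compositions) are carried from the weighed amounts at 2277 t of glass at exact precision exactly as shown in the question or the answer.
Oxide-by-oxide delivered mass:
  SiO2: 1448·0.9950 + 46.39·0.6821 = 1472 t
  SrO: 269.7·0.6999 = 188.8 t
  Al2O3: 1448·0.003000 + 46.39·0.1935 = 13.32 t
  PbO: 294.0·0.9990 = 293.7 t
  Na2O: 46.39·0.1115 + 105.2·0.3050 = 37.26 t
  B2O3: 351.7·0.5643 + 105.2·0.6950 = 271.6 t
LOI: 351.7·0.4357 + 1448·0.002000 + 46.39·0.01290 + 269.7·0.3001 + 294.0·0.001000 = 238.0 t
Resulting glass, batch − LOI: 2515 − 238.0 = 2277 t (matching Σ of the oxides)
oxide / glass × 100 gives the wt %

Glass mass = 2277 t (batch 2515 − LOI 238.0).
Composition: SiO2 64.66%, SrO 8.290%, Al2O3 0.5850%, PbO 12.90%, Na2O 1.636%, B2O3 11.93%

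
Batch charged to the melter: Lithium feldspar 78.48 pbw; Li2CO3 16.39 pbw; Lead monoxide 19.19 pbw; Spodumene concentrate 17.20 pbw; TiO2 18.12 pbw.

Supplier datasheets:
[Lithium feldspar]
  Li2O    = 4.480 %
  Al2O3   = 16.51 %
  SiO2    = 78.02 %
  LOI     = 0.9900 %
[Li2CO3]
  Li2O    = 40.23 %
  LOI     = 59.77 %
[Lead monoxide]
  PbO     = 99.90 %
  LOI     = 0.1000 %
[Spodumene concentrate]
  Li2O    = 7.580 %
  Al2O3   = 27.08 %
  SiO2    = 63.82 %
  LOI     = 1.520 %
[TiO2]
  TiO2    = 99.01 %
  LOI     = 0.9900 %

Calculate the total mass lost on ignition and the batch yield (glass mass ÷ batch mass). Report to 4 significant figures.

Values along the way appear rounded to 4 significant digits. Every computation holds exact precision throughout — each reported result is rounded only once; all derived quantities are rebuilt in exact precision (the totals, five oxide percentages, the yield, LOI, glass mass) from the batch weights on 138.3 pbw of glass, as set out in the question or the answer.
Ignition loss by material:
  Lithium feldspar: 78.48 × 0.009900 = 0.7770 pbw
  Li2CO3: 16.39 × 0.5977 = 9.796 pbw
  Lead monoxide: 19.19 × 0.001000 = 0.01919 pbw
  Spodumene concentrate: 17.20 × 0.01520 = 0.2614 pbw
  TiO2: 18.12 × 0.009900 = 0.1794 pbw
Total LOI = 11.03 pbw
Glass = batch − LOI = 149.4 − 11.03 = 138.3 pbw

LOI loss = 11.03 pbw; glass = 138.3 pbw; yield = 92.61%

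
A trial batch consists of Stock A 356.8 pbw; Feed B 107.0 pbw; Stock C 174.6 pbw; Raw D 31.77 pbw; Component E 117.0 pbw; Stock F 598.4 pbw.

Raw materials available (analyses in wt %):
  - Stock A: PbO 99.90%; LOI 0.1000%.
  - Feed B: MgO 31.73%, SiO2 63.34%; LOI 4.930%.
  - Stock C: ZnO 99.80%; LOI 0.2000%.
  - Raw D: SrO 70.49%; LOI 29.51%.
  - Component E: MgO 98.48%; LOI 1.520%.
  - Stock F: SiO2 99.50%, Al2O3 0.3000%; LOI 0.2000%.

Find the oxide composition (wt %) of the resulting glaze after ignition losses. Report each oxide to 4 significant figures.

Each numeric step runs at exact precision end to end; mid-chain values appear with 4-significant-figure rounding on the page — every reported value is rounded a single time — derived quantities (glass mass, six oxide percentages, ignition loss, the yield, the totals) are rebuilt at full float precision from the weighed amounts on 1367 pbw of glass as given in the problem or the answer.
Mass of each oxide from the mix:
  ZnO: 174.6·0.9980 = 174.3 pbw
  MgO: 107.0·0.3173 + 117.0·0.9848 = 149.2 pbw
  SiO2: 107.0·0.6334 + 598.4·0.9950 = 663.2 pbw
  PbO: 356.8·0.9990 = 356.4 pbw
  Al2O3: 598.4·0.003000 = 1.795 pbw
  SrO: 31.77·0.7049 = 22.39 pbw
LOI: 356.8·0.001000 + 107.0·0.04930 + 174.6·0.002000 + 31.77·0.2951 + 117.0·0.01520 + 598.4·0.002000 = 18.33 pbw
Glass = total batch minus LOI = 1386 − 18.33 = 1367 pbw (consistent with Σ oxide mass)
oxide / glass × 100 gives the wt %

Glass mass = 1367 pbw (batch 1386 − LOI 18.33).
Composition: ZnO 12.74%, MgO 10.91%, SiO2 48.51%, PbO 26.07%, Al2O3 0.1313%, SrO 1.638%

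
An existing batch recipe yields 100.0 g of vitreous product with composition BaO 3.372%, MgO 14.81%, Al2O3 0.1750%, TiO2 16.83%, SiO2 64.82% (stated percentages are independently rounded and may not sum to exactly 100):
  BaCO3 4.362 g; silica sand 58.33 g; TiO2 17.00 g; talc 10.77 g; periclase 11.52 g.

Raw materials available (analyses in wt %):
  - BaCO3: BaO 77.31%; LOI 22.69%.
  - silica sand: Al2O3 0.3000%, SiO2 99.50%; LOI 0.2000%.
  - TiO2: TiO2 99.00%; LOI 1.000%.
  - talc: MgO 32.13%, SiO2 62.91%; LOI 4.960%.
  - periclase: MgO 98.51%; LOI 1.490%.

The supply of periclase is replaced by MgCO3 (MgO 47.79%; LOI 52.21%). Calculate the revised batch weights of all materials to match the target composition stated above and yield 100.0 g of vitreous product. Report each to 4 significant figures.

Revised batch per 100.0 g vitreous product:
  BaCO3: 4.362 g
  silica sand: 58.33 g
  TiO2: 17.00 g
  talc: 10.77 g
  MgCO3: 23.75 g
Total batch = 114.2 g; LOI loss = 14.21 g

Mid-chain values are shown rounded to four significant digits on the page — the whole derivation holds full float precision through the solve — exactly one rounding goes into every reported number; the derived quantities (the totals, LOI, glass mass, the yield, five oxide percentages) are computed in full float precision starting from the weights on 100.0 g of glass, exactly as shown in the problem or answer text.
Target oxide masses per 100.0 g vitreous product:
  BaO: 3.372% × 100.0 = 3.372 g
  MgO: 14.81% × 100.0 = 14.81 g
  Al2O3: 0.1750% × 100.0 = 0.1750 g
  TiO2: 16.83% × 100.0 = 16.83 g
  SiO2: 64.82% × 100.0 = 64.82 g
A balance pass over the oxides, with the batch weights as given, at the basis given (each sum matches its target mass modulo rounding of the values):
  BaO: 4.362·0.7731 = 3.372 g (target 3.372 g)
  MgO: 10.77·0.3213 + 23.75·0.4779 = 14.81 g (target 14.81 g)
  Al2O3: 58.33·0.003000 = 0.1750 g (target 0.1750 g)
  TiO2: 17.00·0.9900 = 16.83 g (target 16.83 g)
  SiO2: 58.33·0.9950 + 10.77·0.6291 = 64.81 g (target 64.82 g)
Glass-mass closure: batch total minus LOI = 100.0 g (oxide target masses add up to 100.0 g; stated basis 100.0 g — deltas are rounding alone).
Batch total: Σ batch = 114.2 g; LOI removed, Σ of batch·LOI: 14.21 g; as yield: glass ÷ batch → 87.56%.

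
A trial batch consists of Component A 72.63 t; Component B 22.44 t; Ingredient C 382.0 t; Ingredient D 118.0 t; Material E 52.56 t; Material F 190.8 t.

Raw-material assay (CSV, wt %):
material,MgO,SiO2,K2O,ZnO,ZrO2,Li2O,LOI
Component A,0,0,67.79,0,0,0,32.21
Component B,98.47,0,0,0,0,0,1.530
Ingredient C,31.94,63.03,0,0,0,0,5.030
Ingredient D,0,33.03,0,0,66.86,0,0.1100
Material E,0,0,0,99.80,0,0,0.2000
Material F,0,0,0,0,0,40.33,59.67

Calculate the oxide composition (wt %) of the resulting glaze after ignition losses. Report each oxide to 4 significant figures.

Exact precision is maintained in every operation; the intermediate values are displayed, rounded to 4 significant digits, at each printed step — exactly one rounding is applied to each reported result. Derived quantities (the six compositions, yield, net glass mass, the totals, ignition loss) are computed in full precision using the weight values for 681.4 t of glass, exactly as shown in the problem or the answer.
Mass of each oxide from the mix:
  MgO: 22.44·0.9847 + 382.0·0.3194 = 144.1 t
  SiO2: 382.0·0.6303 + 118.0·0.3303 = 279.8 t
  K2O: 72.63·0.6779 = 49.24 t
  ZnO: 52.56·0.9980 = 52.45 t
  ZrO2: 118.0·0.6686 = 78.89 t
  Li2O: 190.8·0.4033 = 76.95 t
LOI: 72.63·0.3221 + 22.44·0.01530 + 382.0·0.05030 + 118.0·0.001100 + 52.56·0.002000 + 190.8·0.5967 = 157.0 t
Glass = total batch minus LOI = 838.4 − 157.0 = 681.4 t (consistent with Σ oxide mass)
percent by weight: oxide/glass ×100

Glass mass = 681.4 t (batch 838.4 − LOI 157.0).
Composition: MgO 21.15%, SiO2 41.06%, K2O 7.226%, ZnO 7.698%, ZrO2 11.58%, Li2O 11.29%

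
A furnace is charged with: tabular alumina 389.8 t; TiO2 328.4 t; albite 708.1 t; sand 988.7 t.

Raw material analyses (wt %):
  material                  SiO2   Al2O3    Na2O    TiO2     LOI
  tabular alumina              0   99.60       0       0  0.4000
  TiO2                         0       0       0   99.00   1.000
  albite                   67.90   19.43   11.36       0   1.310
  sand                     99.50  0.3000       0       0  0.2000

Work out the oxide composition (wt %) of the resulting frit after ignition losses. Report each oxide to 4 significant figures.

Glass mass = 2399 t (batch 2415 − LOI 16.10).
Composition: SiO2 61.05%, Al2O3 22.04%, Na2O 3.353%, TiO2 13.55%

The intermediate values are shown rounded to four significant digits when written out; the working math carries full float precision at every stage — every reported figure is rounded a single time — derived quantities, including the four compositions, glass mass, ignition loss, the yield, totals, are rebuilt from the batch weights on 2399 t of glass in full precision, as given in the problem or answer text.
Delivered oxide masses:
  SiO2: 708.1·0.6790 + 988.7·0.9950 = 1465 t
  Al2O3: 389.8·0.9960 + 708.1·0.1943 + 988.7·0.003000 = 528.8 t
  Na2O: 708.1·0.1136 = 80.44 t
  TiO2: 328.4·0.9900 = 325.1 t
LOI: 389.8·0.004000 + 328.4·0.01000 + 708.1·0.01310 + 988.7·0.002000 = 16.10 t
Glass = total batch minus LOI = 2415 − 16.10 = 2399 t (consistent with Σ oxide mass)
percent by weight: oxide/glass ×100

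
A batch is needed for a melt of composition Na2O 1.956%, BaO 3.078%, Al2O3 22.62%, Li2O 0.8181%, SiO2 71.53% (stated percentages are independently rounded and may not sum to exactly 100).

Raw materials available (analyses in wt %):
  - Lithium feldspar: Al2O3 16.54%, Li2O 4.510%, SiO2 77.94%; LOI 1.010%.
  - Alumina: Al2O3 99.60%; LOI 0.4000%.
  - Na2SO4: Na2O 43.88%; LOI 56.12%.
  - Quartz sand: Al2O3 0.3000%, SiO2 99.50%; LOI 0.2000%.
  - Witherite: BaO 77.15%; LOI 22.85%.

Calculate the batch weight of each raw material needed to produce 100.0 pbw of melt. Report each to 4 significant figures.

Batch per 100.0 pbw melt:
  Lithium feldspar: 18.14 pbw
  Alumina: 19.52 pbw
  Na2SO4: 4.458 pbw
  Quartz sand: 57.68 pbw
  Witherite: 3.990 pbw
Total batch = 103.8 pbw; LOI loss = 3.790 pbw; yield = 96.35%

The intermediate values are rounded to four significant digits wherever printed; all arithmetic runs at full precision throughout; every reported value receives exactly one rounding — all derived quantities (five oxide percentages, totals, net glass mass, yield, ignition loss) are rebuilt from the batch weights at 100.0 pbw of glass in full precision, as set out in the problem or answer text.
Oxide-by-oxide targets in 100.0 pbw melt:
  Na2O: 1.956% × 100.0 = 1.956 pbw
  BaO: 3.078% × 100.0 = 3.078 pbw
  Al2O3: 22.62% × 100.0 = 22.62 pbw
  Li2O: 0.8181% × 100.0 = 0.8181 pbw
  SiO2: 71.53% × 100.0 = 71.53 pbw
Mass-balance tally per oxide per the reported batch figures, at the basis given (sum by sum, the targets are met once rounding is allowed for):
  Na2O: 4.458·0.4388 = 1.956 pbw (target 1.956 pbw)
  BaO: 3.990·0.7715 = 3.078 pbw (target 3.078 pbw)
  Al2O3: 18.14·0.1654 + 19.52·0.9960 + 57.68·0.003000 = 22.62 pbw (target 22.62 pbw)
  Li2O: 18.14·0.04510 = 0.8181 pbw (target 0.8181 pbw)
  SiO2: 18.14·0.7794 + 57.68·0.9950 = 71.53 pbw (target 71.53 pbw)
Auditing the glass mass value: Σ batch − LOI loss = 100.0 pbw (the targets, summed, come to 100.0 pbw; the stated basis being 100.0 pbw — a pure rounding effect).
Batch grand total — Σ batch = 103.8 pbw; loss to ignition Σ batch·LOI = 3.790 pbw; the yield ratio, glass ÷ batch: 96.35%.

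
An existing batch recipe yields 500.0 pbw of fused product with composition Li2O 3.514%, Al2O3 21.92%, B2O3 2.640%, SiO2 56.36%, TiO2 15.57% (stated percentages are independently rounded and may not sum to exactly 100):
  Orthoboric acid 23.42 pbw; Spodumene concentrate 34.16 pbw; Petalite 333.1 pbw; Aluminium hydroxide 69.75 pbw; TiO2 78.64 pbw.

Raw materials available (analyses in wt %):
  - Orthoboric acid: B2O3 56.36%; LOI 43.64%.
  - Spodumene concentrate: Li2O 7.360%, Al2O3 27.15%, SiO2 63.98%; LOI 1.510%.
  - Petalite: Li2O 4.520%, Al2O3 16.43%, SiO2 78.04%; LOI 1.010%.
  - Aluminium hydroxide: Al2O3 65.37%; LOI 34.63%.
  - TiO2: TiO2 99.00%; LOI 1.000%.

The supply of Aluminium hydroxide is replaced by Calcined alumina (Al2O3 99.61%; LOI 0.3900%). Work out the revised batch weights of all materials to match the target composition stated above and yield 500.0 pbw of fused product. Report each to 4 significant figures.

Revised batch per 500.0 pbw fused product:
  Orthoboric acid: 23.42 pbw
  Spodumene concentrate: 34.16 pbw
  Petalite: 333.1 pbw
  Calcined alumina: 45.78 pbw
  TiO2: 78.64 pbw
Total batch = 515.1 pbw; LOI loss = 15.07 pbw

Every computation maintains full float precision from start to finish. Mid-chain values appear, with 4-significant-figure rounding, within the worked lines — each reported value undergoes a single rounding — derived quantities (totals, the yield, the five compositions, glass mass, ignition loss) are rebuilt at full precision starting from the weights on 500.0 pbw of glass exactly as printed in the problem or answer text.
Target oxide masses per 500.0 pbw fused product:
  Li2O: 3.514% × 500.0 = 17.57 pbw
  Al2O3: 21.92% × 500.0 = 109.6 pbw
  B2O3: 2.640% × 500.0 = 13.20 pbw
  SiO2: 56.36% × 500.0 = 281.8 pbw
  TiO2: 15.57% × 500.0 = 77.85 pbw
Balance tally, oxide-wise, working from each reported weight, per the basis as stated (sums match the target masses once rounding is allowed for):
  Li2O: 34.16·0.07360 + 333.1·0.04520 = 17.57 pbw (target 17.57 pbw)
  Al2O3: 34.16·0.2715 + 333.1·0.1643 + 45.78·0.9961 = 109.6 pbw (target 109.6 pbw)
  B2O3: 23.42·0.5636 = 13.20 pbw (target 13.20 pbw)
  SiO2: 34.16·0.6398 + 333.1·0.7804 = 281.8 pbw (target 281.8 pbw)
  TiO2: 78.64·0.9900 = 77.85 pbw (target 77.85 pbw)
Glass-mass bookkeeping: batch Σ − ignition loss = 500.0 pbw (per-oxide target masses sum to 500.0 pbw; the stated basis being 500.0 pbw — a pure rounding effect).
Batch total: Σ batch = 515.1 pbw; LOI loss = Σ batch·LOI = 15.07 pbw; glass ÷ batch gives a yield of 97.08%.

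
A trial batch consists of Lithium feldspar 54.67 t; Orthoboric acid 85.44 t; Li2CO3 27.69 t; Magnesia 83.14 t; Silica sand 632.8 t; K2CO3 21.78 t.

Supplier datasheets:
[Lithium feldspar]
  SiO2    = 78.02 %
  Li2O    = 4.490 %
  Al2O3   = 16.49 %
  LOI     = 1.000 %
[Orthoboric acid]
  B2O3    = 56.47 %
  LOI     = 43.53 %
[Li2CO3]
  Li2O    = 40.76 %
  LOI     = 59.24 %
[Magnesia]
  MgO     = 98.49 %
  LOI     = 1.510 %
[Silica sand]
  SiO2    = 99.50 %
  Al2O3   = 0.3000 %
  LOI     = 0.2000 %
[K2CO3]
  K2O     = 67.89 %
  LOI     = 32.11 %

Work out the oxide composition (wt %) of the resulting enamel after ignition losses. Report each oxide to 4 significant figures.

Glass mass = 841.9 t (batch 905.5 − LOI 63.66).
Composition: B2O3 5.731%, MgO 9.727%, K2O 1.756%, SiO2 79.86%, Li2O 1.632%, Al2O3 1.296%

Exact precision is carried in every operation — rounding to four significant digits applies to each intermediate as shown; exactly one rounding goes into each reported result — the derived quantities (the yield, the totals, glass mass, ignition loss, six oxide percentages) are computed from the weighed amounts for 841.9 t of glass at full precision, as they appear in either problem or answer.
Oxide masses out of the charge:
  B2O3: 85.44·0.5647 = 48.25 t
  MgO: 83.14·0.9849 = 81.88 t
  K2O: 21.78·0.6789 = 14.79 t
  SiO2: 54.67·0.7802 + 632.8·0.9950 = 672.3 t
  Li2O: 54.67·0.04490 + 27.69·0.4076 = 13.74 t
  Al2O3: 54.67·0.1649 + 632.8·0.003000 = 10.91 t
LOI: 54.67·0.01000 + 85.44·0.4353 + 27.69·0.5924 + 83.14·0.01510 + 632.8·0.002000 + 21.78·0.3211 = 63.66 t
batch − LOI leaves glass = 905.5 − 63.66 = 841.9 t (= the summed oxide contributions)
each wt % is 100 × oxide ÷ glass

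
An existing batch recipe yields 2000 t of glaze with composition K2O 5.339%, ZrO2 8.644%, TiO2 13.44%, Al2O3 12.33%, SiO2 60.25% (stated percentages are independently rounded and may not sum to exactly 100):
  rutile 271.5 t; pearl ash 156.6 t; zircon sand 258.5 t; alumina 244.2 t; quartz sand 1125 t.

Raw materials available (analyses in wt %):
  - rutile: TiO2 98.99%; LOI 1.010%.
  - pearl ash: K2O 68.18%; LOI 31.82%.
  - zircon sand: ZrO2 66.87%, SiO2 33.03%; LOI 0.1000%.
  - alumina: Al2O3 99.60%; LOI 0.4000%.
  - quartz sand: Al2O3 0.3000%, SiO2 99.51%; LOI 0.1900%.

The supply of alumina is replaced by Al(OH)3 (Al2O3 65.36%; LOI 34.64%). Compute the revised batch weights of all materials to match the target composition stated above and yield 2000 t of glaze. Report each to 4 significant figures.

Rounding to four significant digits extends to each working value as printed. All arithmetic carries exact precision in all steps. Every reported figure is rounded once only — all derived quantities are carried at exact precision (totals, ignition loss, net glass mass, yield, five oxide percentages) using the weight values at 2000 t of glass, as they appear in question or answer.
Oxide mass targets, per 2000 t glaze:
  K2O: 5.339% × 2000 = 106.8 t
  ZrO2: 8.644% × 2000 = 172.9 t
  TiO2: 13.44% × 2000 = 268.8 t
  Al2O3: 12.33% × 2000 = 246.6 t
  SiO2: 60.25% × 2000 = 1205 t
Mass-balance tally per oxide per the reported batch figures, for the quoted basis mass (target by target, the sums agree net of answer rounding effects):
  K2O: 156.6·0.6818 = 106.8 t (target 106.8 t)
  ZrO2: 258.5·0.6687 = 172.9 t (target 172.9 t)
  TiO2: 271.5·0.9899 = 268.8 t (target 268.8 t)
  Al2O3: 372.1·0.6536 + 1125·0.003000 = 246.6 t (target 246.6 t)
  SiO2: 258.5·0.3303 + 1125·0.9951 = 1205 t (target 1205 t)
Auditing the glass mass value: total batch − LOI = 2000 t (targets for the oxides total 2000 t; basis as stated: 2000 t — differing by rounding only).
Adding the batch up: Σ batch = 2184 t; loss to ignition Σ batch·LOI = 183.9 t; the yield ratio, glass ÷ batch: 91.58%.

Revised batch per 2000 t glaze:
  rutile: 271.5 t
  pearl ash: 156.6 t
  zircon sand: 258.5 t
  Al(OH)3: 372.1 t
  quartz sand: 1125 t
Total batch = 2184 t; LOI loss = 183.9 t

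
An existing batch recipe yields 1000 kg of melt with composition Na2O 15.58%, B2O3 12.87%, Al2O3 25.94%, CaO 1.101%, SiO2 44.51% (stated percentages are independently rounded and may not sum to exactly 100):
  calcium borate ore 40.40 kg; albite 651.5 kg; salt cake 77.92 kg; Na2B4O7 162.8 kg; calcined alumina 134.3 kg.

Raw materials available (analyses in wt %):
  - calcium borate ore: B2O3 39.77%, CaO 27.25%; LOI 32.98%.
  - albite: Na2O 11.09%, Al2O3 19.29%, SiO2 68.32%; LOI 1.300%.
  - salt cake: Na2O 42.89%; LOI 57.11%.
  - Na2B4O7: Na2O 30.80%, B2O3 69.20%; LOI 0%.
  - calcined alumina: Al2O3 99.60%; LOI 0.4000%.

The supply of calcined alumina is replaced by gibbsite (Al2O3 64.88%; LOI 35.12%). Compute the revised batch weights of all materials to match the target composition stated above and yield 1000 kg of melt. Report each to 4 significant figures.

Each numeric step runs at full precision throughout — values along the way are printed rounded to 4 significant figures on the page — a single rounding completes every reported value — all derived quantities (LOI, totals, the five compositions, net glass mass, yield) are computed starting from the weights per 1000 kg of glass in full float precision as quoted within the problem or the answer.
Target oxide masses per 1000 kg melt:
  Na2O: 15.58% × 1000 = 155.8 kg
  B2O3: 12.87% × 1000 = 128.7 kg
  Al2O3: 25.94% × 1000 = 259.4 kg
  CaO: 1.101% × 1000 = 11.01 kg
  SiO2: 44.51% × 1000 = 445.1 kg
Balance tally, oxide-wise, per the reported batch figures, under the basis named above (each sum matches its target mass inside rounding margins):
  Na2O: 651.5·0.1109 + 77.92·0.4289 + 162.8·0.3080 = 155.8 kg (target 155.8 kg)
  B2O3: 40.40·0.3977 + 162.8·0.6920 = 128.7 kg (target 128.7 kg)
  Al2O3: 651.5·0.1929 + 206.1·0.6488 = 259.4 kg (target 259.4 kg)
  CaO: 40.40·0.2725 = 11.01 kg (target 11.01 kg)
  SiO2: 651.5·0.6832 = 445.1 kg (target 445.1 kg)
Glass-mass closure: whole batch net of LOI = 1000 kg (the Σ of target masses is 1000 kg; versus the stated basis of 1000 kg — rounding explains the deltas).
Total batch = Σ batch = 1139 kg; ignition loss, Σ(batch × LOI) = 138.7 kg; yield, glass over the total, = 87.82%.

Revised batch per 1000 kg melt:
  calcium borate ore: 40.40 kg
  albite: 651.5 kg
  salt cake: 77.92 kg
  Na2B4O7: 162.8 kg
  gibbsite: 206.1 kg
Total batch = 1139 kg; LOI loss = 138.7 kg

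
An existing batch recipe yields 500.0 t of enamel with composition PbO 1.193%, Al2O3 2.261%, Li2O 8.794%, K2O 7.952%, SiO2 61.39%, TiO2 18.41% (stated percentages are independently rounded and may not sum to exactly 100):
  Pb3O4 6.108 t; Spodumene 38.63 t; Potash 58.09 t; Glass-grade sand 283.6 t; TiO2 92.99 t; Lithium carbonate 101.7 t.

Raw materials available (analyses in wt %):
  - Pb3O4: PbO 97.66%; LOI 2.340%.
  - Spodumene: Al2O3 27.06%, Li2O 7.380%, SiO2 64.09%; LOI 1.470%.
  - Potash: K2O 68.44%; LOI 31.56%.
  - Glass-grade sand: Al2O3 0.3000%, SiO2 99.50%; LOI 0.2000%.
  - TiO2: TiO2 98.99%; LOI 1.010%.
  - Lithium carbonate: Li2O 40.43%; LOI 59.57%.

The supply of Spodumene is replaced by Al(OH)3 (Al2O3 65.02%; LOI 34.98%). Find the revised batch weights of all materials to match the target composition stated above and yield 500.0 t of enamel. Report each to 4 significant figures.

The whole derivation runs at full precision in every operation — mid-chain values appear rounded off to 4 significant figures across the worked steps; each reported figure is rounded only once — the derived quantities (glass mass, the totals, the six compositions, LOI, the yield) are rebuilt using the weight values on 500.0 t of glass in full float precision exactly as shown in question or answer.
Per-oxide target masses for 500.0 t enamel:
  PbO: 1.193% × 500.0 = 5.965 t
  Al2O3: 2.261% × 500.0 = 11.30 t
  Li2O: 8.794% × 500.0 = 43.97 t
  K2O: 7.952% × 500.0 = 39.76 t
  SiO2: 61.39% × 500.0 = 307.0 t
  TiO2: 18.41% × 500.0 = 92.05 t
Per-oxide balance check working from each reported weight, on the stated basis (oxide sums agree with the targets up to rounding of the answer):
  PbO: 6.108·0.9766 = 5.965 t (target 5.965 t)
  Al2O3: 15.96·0.6502 + 308.5·0.003000 = 11.30 t (target 11.30 t)
  Li2O: 108.8·0.4043 = 43.99 t (target 43.97 t)
  K2O: 58.09·0.6844 = 39.76 t (target 39.76 t)
  SiO2: 308.5·0.9950 = 307.0 t (target 307.0 t)
  TiO2: 92.99·0.9899 = 92.05 t (target 92.05 t)
Glass mass check: whole batch net of LOI = 500.0 t (oxide target masses add up to 500.0 t; with the basis standing at 500.0 t — deltas are rounding alone).
Adding the batch up: Σ batch = 590.4 t; ignition loss, Σ(batch × LOI) = 90.43 t; yield: glass divided by total = 84.68%.

Revised batch per 500.0 t enamel:
  Pb3O4: 6.108 t
  Al(OH)3: 15.96 t
  Potash: 58.09 t
  Glass-grade sand: 308.5 t
  TiO2: 92.99 t
  Lithium carbonate: 108.8 t
Total batch = 590.4 t; LOI loss = 90.43 t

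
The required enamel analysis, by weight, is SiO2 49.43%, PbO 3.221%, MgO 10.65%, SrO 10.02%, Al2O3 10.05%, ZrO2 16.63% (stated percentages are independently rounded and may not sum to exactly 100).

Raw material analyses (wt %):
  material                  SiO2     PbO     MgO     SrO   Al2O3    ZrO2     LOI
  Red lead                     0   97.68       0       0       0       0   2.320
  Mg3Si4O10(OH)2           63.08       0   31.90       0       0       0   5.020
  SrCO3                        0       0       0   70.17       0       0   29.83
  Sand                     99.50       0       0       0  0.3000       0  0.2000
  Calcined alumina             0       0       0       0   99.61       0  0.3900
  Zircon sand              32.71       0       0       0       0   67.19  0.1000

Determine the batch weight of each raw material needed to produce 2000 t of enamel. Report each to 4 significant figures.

Batch per 2000 t enamel:
  Red lead: 65.95 t
  Mg3Si4O10(OH)2: 667.7 t
  SrCO3: 285.6 t
  Sand: 407.5 t
  Calcined alumina: 200.6 t
  Zircon sand: 495.0 t
Total batch = 2122 t; LOI loss = 122.3 t; yield = 94.24%

The working math carries full precision in all steps — working values are shown, rounded to 4 significant figures, on the page — each reported figure includes exactly one rounding. The derived quantities, which include LOI, totals, six oxide percentages, net glass mass, the yield, are recomputed in full float precision, as given in either problem or answer, from the batch weights per 2000 t of glass.
Oxide-by-oxide targets in 2000 t enamel:
  SiO2: 49.43% × 2000 = 988.6 t
  PbO: 3.221% × 2000 = 64.42 t
  MgO: 10.65% × 2000 = 213.0 t
  SrO: 10.02% × 2000 = 200.4 t
  Al2O3: 10.05% × 2000 = 201.0 t
  ZrO2: 16.63% × 2000 = 332.6 t
Verifying the oxide balance using the reported weights, versus the basis set out (each sum matches its target mass up to rounding of the answer):
  SiO2: 667.7·0.6308 + 407.5·0.9950 + 495.0·0.3271 = 988.6 t (target 988.6 t)
  PbO: 65.95·0.9768 = 64.42 t (target 64.42 t)
  MgO: 667.7·0.3190 = 213.0 t (target 213.0 t)
  SrO: 285.6·0.7017 = 200.4 t (target 200.4 t)
  Al2O3: 407.5·0.003000 + 200.6·0.9961 = 201.0 t (target 201.0 t)
  ZrO2: 495.0·0.6719 = 332.6 t (target 332.6 t)
Glass-mass closure: total charge less LOI = 2000 t (the targets, summed, come to 2000 t; against the stated basis, 2000 t — differing by rounding only).
Batch grand total — Σ batch = 2122 t; Σ batch·LOI gives LOI loss = 122.3 t; yield, glass over the total, = 94.24%.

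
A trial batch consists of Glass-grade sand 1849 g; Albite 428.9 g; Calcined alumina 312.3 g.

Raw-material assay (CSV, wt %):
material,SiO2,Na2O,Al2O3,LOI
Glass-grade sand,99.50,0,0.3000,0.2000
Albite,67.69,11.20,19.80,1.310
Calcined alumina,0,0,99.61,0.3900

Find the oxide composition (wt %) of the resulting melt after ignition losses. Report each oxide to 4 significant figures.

Full float precision is maintained in every operation. Intermediates appear (rounded to four significant digits) between the steps. Each reported number sees exactly one rounding — the derived quantities, which include the yield, the totals, net glass mass, three oxide percentages, LOI, are recomputed in full precision, exactly as shown in either problem or answer, from the weighed amounts at 2580 g of glass.
Delivered oxide masses:
  SiO2: 1849·0.9950 + 428.9·0.6769 = 2130 g
  Na2O: 428.9·0.1120 = 48.04 g
  Al2O3: 1849·0.003000 + 428.9·0.1980 + 312.3·0.9961 = 401.6 g
LOI: 1849·0.002000 + 428.9·0.01310 + 312.3·0.003900 = 10.53 g
The glass mass, total less LOI, = 2590 − 10.53 = 2580 g (= Σ oxide masses)
oxide / glass × 100 gives the wt %

Glass mass = 2580 g (batch 2590 − LOI 10.53).
Composition: SiO2 82.57%, Na2O 1.862%, Al2O3 15.57%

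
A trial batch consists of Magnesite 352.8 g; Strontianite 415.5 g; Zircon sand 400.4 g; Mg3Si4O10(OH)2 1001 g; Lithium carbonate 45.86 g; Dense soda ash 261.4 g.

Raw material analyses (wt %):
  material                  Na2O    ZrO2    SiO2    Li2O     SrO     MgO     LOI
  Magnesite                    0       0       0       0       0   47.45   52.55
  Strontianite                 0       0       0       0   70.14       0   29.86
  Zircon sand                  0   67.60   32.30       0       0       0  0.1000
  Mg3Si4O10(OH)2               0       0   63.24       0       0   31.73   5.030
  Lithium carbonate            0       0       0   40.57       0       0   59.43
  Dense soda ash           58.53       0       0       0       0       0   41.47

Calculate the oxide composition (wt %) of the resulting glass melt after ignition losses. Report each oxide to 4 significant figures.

The intermediate values are printed with 4-significant-figure rounding between the steps; all arithmetic keeps full float precision through the solve — every reported value is rounded only once. The derived quantities (yield, net glass mass, totals, LOI, six oxide percentages) are computed at full precision from the batch weights on 1981 g of glass exactly as shown in the problem or answer text.
Delivered oxide masses:
  Na2O: 261.4·0.5853 = 153.0 g
  ZrO2: 400.4·0.6760 = 270.7 g
  SiO2: 400.4·0.3230 + 1001·0.6324 = 762.4 g
  Li2O: 45.86·0.4057 = 18.61 g
  SrO: 415.5·0.7014 = 291.4 g
  MgO: 352.8·0.4745 + 1001·0.3173 = 485.0 g
LOI: 352.8·0.5255 + 415.5·0.2986 + 400.4·0.001000 + 1001·0.05030 + 45.86·0.5943 + 261.4·0.4147 = 495.9 g
Glass mass = batch − LOI = 2477 − 495.9 = 1981 g (equal to the oxide-mass sum)
percent share: oxide ÷ glass, ×100

Glass mass = 1981 g (batch 2477 − LOI 495.9).
Composition: Na2O 7.723%, ZrO2 13.66%, SiO2 38.48%, Li2O 0.9392%, SrO 14.71%, MgO 24.48%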